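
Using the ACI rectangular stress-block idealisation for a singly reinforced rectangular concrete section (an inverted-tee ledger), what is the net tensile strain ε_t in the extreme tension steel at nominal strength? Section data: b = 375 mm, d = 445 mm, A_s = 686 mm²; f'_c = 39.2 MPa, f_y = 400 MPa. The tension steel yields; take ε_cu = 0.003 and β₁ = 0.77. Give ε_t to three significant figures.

ε_t ≈ 0.0438

a = A_s f_y/(0.85 f'_c b) = 21.96 mm.
β₁ = 0.77, so c = a/β₁ = 21.96/0.77 = 28.52 mm.
From the linear strain diagram with ε_cu = 0.003: ε_t = 0.003 (d − c)/c = 0.003 × (445 − 28.52)/28.52 = 0.0438.
Since ε_t ≥ 0.005, the section is tension-controlled.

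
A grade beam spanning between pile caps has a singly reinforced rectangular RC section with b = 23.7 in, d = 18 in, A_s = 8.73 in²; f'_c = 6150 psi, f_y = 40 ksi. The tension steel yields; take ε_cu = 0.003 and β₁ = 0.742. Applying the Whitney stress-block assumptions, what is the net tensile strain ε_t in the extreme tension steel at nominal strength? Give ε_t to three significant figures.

a = A_s f_y/(0.85 f'_c b) = 2.819 in.
β₁ = 0.742, so c = a/β₁ = 2.819/0.742 = 3.799 in.
From the linear strain diagram with ε_cu = 0.003: ε_t = 0.003 (d − c)/c = 0.003 × (18 − 3.799)/3.799 = 0.0112.
Since ε_t ≥ 0.005, the section is tension-controlled.

ε_t ≈ 0.0112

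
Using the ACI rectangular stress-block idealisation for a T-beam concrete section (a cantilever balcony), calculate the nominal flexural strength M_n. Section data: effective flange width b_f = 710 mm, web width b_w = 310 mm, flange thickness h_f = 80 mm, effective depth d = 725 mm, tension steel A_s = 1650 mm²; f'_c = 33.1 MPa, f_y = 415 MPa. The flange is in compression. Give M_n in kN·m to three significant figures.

Tension: T = A_s f_y = 1650 × 415 = 684750 N.
Try a within the flange: a = T/(0.85 f'_c b_f) = 684750/(0.85 × 33.1 × 710) = 34.28 mm.
Since a = 34.28 ≤ h_f = 80 mm, the stress block lies entirely in the flange; analyse as a rectangular beam of width b_f.
M_n = T(d − a/2) = 684750 × (725 − 17.14) = 484.71 × 10⁶ N·mm.
M_n = 484.71 kN·m.

M_n ≈ 485 kN·m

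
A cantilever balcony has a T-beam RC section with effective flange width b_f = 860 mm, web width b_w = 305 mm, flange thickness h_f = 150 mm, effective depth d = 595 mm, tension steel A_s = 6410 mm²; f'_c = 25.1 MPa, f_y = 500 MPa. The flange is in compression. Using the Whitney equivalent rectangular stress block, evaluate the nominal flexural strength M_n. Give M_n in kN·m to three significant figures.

M_n ≈ 1620 kN·m

Tension: T = A_s f_y = 6410 × 500 = 3205000 N.
Try a within the flange: a = T/(0.85 f'_c b_f) = 3205000/(0.85 × 25.1 × 860) = 174.68 mm.
a = 174.68 > h_f = 150 mm: the block extends into the web. Split into flange-overhang and web parts.
C_f = 0.85 f'_c (b_f − b_w) h_f = 0.85 × 25.1 × (860 − 305) × 150 = 1776139 N.
Remaining web compression depth: a_w = (T − C_f)/(0.85 f'_c b_w) = (3205000 − 1776139)/(0.85 × 25.1 × 305) = 219.58 mm.
M_n = C_f(d − h_f/2) + (T − C_f)(d − a_w/2) = 1776139 × (595 − 75) + 1428861 × (595 − 109.79) = 923.59 + 693.30 = 1616.89 × 10⁶ N·mm.
M_n = 1616.89 kN·m.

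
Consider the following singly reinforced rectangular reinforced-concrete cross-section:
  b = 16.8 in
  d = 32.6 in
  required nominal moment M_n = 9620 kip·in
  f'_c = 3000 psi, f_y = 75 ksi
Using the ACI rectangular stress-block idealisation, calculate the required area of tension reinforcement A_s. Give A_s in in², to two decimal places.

From M_n = 0.85 f'_c a b (d − a/2):
a = d − √(d² − 2M_n/(0.85 f'_c b)) = 32.6 − √(32.6² − 2 × 9620/(0.85 × 3 × 16.8)) = 7.828 in.
A_s = 0.85 f'_c a b / f_y = 0.85 × 3 × 7.828 × 16.8 / 75 = 4.471 in².

A_s ≈ 4.47 in²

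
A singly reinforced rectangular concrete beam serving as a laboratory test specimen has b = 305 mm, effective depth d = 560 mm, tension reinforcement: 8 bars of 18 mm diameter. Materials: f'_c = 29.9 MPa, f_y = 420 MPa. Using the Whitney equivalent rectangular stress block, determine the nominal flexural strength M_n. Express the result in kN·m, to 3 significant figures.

A_s = 8 × 254 = 2032 mm².
T = A_s f_y = 2032 × 420 = 853440 N = 853.44 kN.
From C = T: a = T/(0.85 f'_c b) = 853440/(0.85 × 29.9 × 305) = 110.10 mm.
M_n = T(d − a/2) = 853.44 kN × (560 − 55.05) mm = 430.94 kN·m.

M_n ≈ 431 kN·m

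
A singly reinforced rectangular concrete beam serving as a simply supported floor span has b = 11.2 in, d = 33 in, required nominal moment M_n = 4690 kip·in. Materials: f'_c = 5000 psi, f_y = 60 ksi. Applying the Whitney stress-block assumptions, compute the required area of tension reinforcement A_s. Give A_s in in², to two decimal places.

A_s ≈ 2.49 in²

From M_n = 0.85 f'_c a b (d − a/2):
a = d − √(d² − 2M_n/(0.85 f'_c b)) = 33 − √(33² − 2 × 4690/(0.85 × 5 × 11.2)) = 3.135 in.
A_s = 0.85 f'_c a b / f_y = 0.85 × 5 × 3.135 × 11.2 / 60 = 2.487 in².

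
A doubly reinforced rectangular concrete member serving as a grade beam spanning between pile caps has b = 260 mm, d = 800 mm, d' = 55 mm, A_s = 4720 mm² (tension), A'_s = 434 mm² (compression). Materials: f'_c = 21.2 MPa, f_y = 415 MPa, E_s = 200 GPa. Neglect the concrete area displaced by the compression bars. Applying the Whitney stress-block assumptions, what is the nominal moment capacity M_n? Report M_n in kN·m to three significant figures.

Assume both tension and compression steel yield.
Net tension couple steel: A_s − A'_s = 4286 mm².
a = (A_s − A'_s) f_y / (0.85 f'_c b) = 1778690/(0.85 × 21.2 × 260) = 379.64 mm.
c = a/β₁ = 379.64/0.85 = 446.64 mm; ε'_s = 0.003(c − d')/c = 0.0026 ≥ f_y/E_s = 0.0021, so compression steel does yield.
M_n = (A_s − A'_s) f_y (d − a/2) + A'_s f_y (d − d') = [1778690 × (800 − 189.82) + 180110 × (800 − 55)] × 10⁻⁶ = 1085.32 + 134.18 = 1219.50 kN·m.

M_n ≈ 1220 kN·m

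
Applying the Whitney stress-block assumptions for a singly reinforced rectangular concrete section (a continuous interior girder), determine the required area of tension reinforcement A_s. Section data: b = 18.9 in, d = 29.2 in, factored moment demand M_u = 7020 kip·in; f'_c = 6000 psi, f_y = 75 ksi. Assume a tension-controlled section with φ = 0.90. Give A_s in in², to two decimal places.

M_n = M_u/φ = 7020/0.90 = 7800 kip·in.
From M_n = 0.85 f'_c a b (d − a/2):
a = d − √(d² − 2M_n/(0.85 f'_c b)) = 29.2 − √(29.2² − 2 × 7800/(0.85 × 6 × 18.9)) = 2.917 in.
A_s = 0.85 f'_c a b / f_y = 0.85 × 6 × 2.917 × 18.9 / 75 = 3.749 in².

A_s ≈ 3.75 in²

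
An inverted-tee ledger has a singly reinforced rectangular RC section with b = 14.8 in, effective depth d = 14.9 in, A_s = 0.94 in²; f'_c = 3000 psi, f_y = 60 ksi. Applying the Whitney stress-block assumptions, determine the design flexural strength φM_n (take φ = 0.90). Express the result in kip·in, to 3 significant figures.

T = A_s f_y = 0.94 × 60 = 56.4 kips.
a = T/(0.85 f'_c b) = 56.4/(0.85 × 3 × 14.8) = 1.494 in.
M_n = T(d − a/2) = 56.4 × (14.9 − 0.747) = 798.2 kip·in.
φM_n = 0.90 × 798.2 = 718.4 kip·in.

φM_n ≈ 718 kip·in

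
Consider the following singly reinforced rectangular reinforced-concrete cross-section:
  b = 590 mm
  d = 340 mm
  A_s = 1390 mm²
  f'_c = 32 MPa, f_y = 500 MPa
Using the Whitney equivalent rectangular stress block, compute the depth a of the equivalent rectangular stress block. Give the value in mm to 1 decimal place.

a ≈ 43.3 mm

T = A_s f_y = 1390 × 500 = 695000 N = 695 kN.
Setting C = 0.85 f'_c a b equal to T: a = 695000/(0.85 × 32 × 590) = 43.3 mm.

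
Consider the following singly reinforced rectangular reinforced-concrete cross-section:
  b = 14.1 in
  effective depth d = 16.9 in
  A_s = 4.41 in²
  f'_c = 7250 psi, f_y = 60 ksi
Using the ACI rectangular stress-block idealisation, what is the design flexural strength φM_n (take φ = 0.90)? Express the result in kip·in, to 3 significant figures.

φM_n ≈ 3660 kip·in

T = A_s f_y = 4.41 × 60 = 264.6 kips.
a = T/(0.85 f'_c b) = 264.6/(0.85 × 7.25 × 14.1) = 3.045 in.
M_n = T(d − a/2) = 264.6 × (16.9 − 1.5225) = 4068.9 kip·in.
φM_n = 0.90 × 4068.9 = 3662.0 kip·in.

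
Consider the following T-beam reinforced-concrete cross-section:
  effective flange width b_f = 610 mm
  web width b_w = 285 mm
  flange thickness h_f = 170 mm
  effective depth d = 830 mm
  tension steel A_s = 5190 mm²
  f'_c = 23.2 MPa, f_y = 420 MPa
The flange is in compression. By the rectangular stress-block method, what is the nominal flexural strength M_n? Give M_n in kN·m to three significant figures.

M_n ≈ 1610 kN·m

Tension: T = A_s f_y = 5190 × 420 = 2179800 N.
Try a within the flange: a = T/(0.85 f'_c b_f) = 2179800/(0.85 × 23.2 × 610) = 181.21 mm.
a = 181.21 > h_f = 170 mm: the block extends into the web. Split into flange-overhang and web parts.
C_f = 0.85 f'_c (b_f − b_w) h_f = 0.85 × 23.2 × (610 − 285) × 170 = 1089530 N.
Remaining web compression depth: a_w = (T − C_f)/(0.85 f'_c b_w) = (2179800 − 1089530)/(0.85 × 23.2 × 285) = 193.99 mm.
M_n = C_f(d − h_f/2) + (T − C_f)(d − a_w/2) = 1089530 × (830 − 85) + 1090270 × (830 − 96.995) = 811.70 + 799.17 = 1610.87 × 10⁶ N·mm.
M_n = 1610.87 kN·m.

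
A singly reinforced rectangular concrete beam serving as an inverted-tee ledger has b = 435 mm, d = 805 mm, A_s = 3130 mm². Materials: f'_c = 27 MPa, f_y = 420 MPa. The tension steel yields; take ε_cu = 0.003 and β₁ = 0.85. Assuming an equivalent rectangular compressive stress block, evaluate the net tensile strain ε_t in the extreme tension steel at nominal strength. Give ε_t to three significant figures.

ε_t ≈ 0.0126

a = A_s f_y/(0.85 f'_c b) = 131.68 mm.
β₁ = 0.85, so c = a/β₁ = 131.68/0.85 = 154.92 mm.
From the linear strain diagram with ε_cu = 0.003: ε_t = 0.003 (d − c)/c = 0.003 × (805 − 154.92)/154.92 = 0.0126.
Since ε_t ≥ 0.005, the section is tension-controlled.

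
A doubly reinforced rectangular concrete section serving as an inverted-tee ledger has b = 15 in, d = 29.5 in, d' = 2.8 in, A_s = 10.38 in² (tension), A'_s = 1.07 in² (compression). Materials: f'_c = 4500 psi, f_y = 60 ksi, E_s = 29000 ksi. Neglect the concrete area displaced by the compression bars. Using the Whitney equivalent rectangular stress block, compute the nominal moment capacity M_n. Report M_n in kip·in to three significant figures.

Assume both steels yield.
a = (A_s − A'_s) f_y/(0.85 f'_c b) = (10.38 − 1.07) × 60/(0.85 × 4.5 × 15) = 9.736 in.
c = a/β₁ = 9.736/0.825 = 11.801 in; ε'_s = 0.003(c − d')/c = 0.0023 ≥ ε_y = 0.0021, so the compression steel yields.
M_n = (A_s − A'_s) f_y (d − a/2) + A'_s f_y (d − d') = 558.6 × (29.5 − 4.868) + 64.2 × (29.5 − 2.8) = 13759.4 + 1714.1 = 15473.5 kip·in.

M_n ≈ 15500 kip·in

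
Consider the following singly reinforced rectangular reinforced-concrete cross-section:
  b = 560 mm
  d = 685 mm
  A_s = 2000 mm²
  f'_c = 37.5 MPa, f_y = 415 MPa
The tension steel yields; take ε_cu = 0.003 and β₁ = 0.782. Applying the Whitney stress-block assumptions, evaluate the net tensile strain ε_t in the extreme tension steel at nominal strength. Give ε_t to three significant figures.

a = A_s f_y/(0.85 f'_c b) = 46.50 mm.
β₁ = 0.782, so c = a/β₁ = 46.50/0.782 = 59.46 mm.
From the linear strain diagram with ε_cu = 0.003: ε_t = 0.003 (d − c)/c = 0.003 × (685 − 59.46)/59.46 = 0.0316.
Since ε_t ≥ 0.005, the section is tension-controlled.

ε_t ≈ 0.0316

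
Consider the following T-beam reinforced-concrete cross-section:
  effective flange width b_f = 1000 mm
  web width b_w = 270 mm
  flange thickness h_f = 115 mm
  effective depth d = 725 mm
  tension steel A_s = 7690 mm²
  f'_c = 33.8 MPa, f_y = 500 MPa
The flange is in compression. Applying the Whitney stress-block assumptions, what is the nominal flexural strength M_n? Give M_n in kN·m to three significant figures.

M_n ≈ 2520 kN·m

Tension: T = A_s f_y = 7690 × 500 = 3845000 N.
Try a within the flange: a = T/(0.85 f'_c b_f) = 3845000/(0.85 × 33.8 × 1000) = 133.83 mm.
a = 133.83 > h_f = 115 mm: the block extends into the web. Split into flange-overhang and web parts.
C_f = 0.85 f'_c (b_f − b_w) h_f = 0.85 × 33.8 × (1000 − 270) × 115 = 2411884 N.
Remaining web compression depth: a_w = (T − C_f)/(0.85 f'_c b_w) = (3845000 − 2411884)/(0.85 × 33.8 × 270) = 184.75 mm.
M_n = C_f(d − h_f/2) + (T − C_f)(d − a_w/2) = 2411884 × (725 − 57.5) + 1433116 × (725 − 92.375) = 1609.93 + 906.63 = 2516.56 × 10⁶ N·mm.
M_n = 2516.56 kN·m.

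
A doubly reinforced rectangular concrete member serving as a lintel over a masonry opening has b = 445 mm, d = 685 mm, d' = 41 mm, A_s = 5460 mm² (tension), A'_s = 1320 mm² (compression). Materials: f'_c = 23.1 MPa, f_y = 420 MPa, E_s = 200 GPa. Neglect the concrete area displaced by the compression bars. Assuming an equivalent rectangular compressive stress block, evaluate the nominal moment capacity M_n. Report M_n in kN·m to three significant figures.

M_n ≈ 1380 kN·m

Assume both tension and compression steel yield.
Net tension couple steel: A_s − A'_s = 4140 mm².
a = (A_s − A'_s) f_y / (0.85 f'_c b) = 1738800/(0.85 × 23.1 × 445) = 199.00 mm.
c = a/β₁ = 199.00/0.85 = 234.12 mm; ε'_s = 0.003(c − d')/c = 0.0025 ≥ f_y/E_s = 0.0021, so compression steel does yield.
M_n = (A_s − A'_s) f_y (d − a/2) + A'_s f_y (d − d') = [1738800 × (685 − 99.5) + 554400 × (685 − 41)] × 10⁻⁶ = 1018.07 + 357.03 = 1375.10 kN·m.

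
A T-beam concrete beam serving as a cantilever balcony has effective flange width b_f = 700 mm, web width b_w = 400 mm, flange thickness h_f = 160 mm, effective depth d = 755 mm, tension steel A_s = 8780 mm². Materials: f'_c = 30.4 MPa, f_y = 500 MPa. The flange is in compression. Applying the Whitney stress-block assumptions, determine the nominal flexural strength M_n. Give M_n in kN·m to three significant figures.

M_n ≈ 2740 kN·m

Tension: T = A_s f_y = 8780 × 500 = 4390000 N.
Try a within the flange: a = T/(0.85 f'_c b_f) = 4390000/(0.85 × 30.4 × 700) = 242.70 mm.
a = 242.70 > h_f = 160 mm: the block extends into the web. Split into flange-overhang and web parts.
C_f = 0.85 f'_c (b_f − b_w) h_f = 0.85 × 30.4 × (700 − 400) × 160 = 1240320 N.
Remaining web compression depth: a_w = (T − C_f)/(0.85 f'_c b_w) = (4390000 − 1240320)/(0.85 × 30.4 × 400) = 304.73 mm.
M_n = C_f(d − h_f/2) + (T − C_f)(d − a_w/2) = 1240320 × (755 − 80) + 3149680 × (755 − 152.365) = 837.22 + 1898.11 = 2735.33 × 10⁶ N·mm.
M_n = 2735.33 kN·m.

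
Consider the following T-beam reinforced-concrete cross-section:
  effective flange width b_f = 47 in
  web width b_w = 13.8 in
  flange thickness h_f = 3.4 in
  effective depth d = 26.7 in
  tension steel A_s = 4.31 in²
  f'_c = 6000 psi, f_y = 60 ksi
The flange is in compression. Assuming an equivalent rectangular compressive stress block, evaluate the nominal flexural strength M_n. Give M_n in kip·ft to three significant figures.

Tension: T = A_s f_y = 4.31 × 60 = 258.6 kips.
Try a within the flange: a = T/(0.85 f'_c b_f) = 258.6/(0.85 × 6 × 47) = 1.079 in.
Since a = 1.079 ≤ h_f = 3.4 in, the stress block lies entirely in the flange; analyse as a rectangular beam of width b_f.
M_n = T(d − a/2) = 258.6 × (26.7 − 0.5395) = 6765.1 kip·in.
M_n = 6765.1/12 = 563.76 kip·ft.

M_n ≈ 564 kip·ft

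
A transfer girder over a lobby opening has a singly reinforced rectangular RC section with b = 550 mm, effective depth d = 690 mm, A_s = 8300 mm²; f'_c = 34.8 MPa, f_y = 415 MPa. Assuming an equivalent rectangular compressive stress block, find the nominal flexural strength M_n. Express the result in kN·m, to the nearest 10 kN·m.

T = A_s f_y = 8300 × 415 = 3444500 N = 3444.5 kN.
From C = T: a = T/(0.85 f'_c b) = 3444500/(0.85 × 34.8 × 550) = 211.72 mm.
M_n = T(d − a/2) = 3444.5 kN × (690 − 105.86) mm = 2012.07 kN·m.

M_n ≈ 2010 kN·m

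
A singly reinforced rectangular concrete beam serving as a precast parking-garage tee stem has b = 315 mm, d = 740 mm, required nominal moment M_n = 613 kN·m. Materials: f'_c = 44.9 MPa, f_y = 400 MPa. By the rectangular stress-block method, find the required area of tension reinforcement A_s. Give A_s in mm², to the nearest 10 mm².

A_s ≈ 2180 mm²

With M_n = 0.85 f'_c a b (d − a/2), solve the quadratic for a:
a = d − √(d² − 2M_n/(0.85 f'_c b)) = 740 − √(740² − 2 × 613×10⁶/(0.85 × 44.9 × 315)) = 72.45 mm.
A_s = 0.85 f'_c a b / f_y = 0.85 × 44.9 × 72.45 × 315 / 400 = 2177.5 mm².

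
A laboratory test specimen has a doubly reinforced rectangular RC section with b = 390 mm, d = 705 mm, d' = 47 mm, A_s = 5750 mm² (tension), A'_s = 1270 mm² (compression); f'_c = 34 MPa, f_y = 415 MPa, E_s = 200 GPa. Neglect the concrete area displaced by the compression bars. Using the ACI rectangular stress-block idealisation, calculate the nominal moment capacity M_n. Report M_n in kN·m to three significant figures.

Assume both tension and compression steel yield.
Net tension couple steel: A_s − A'_s = 4480 mm².
a = (A_s − A'_s) f_y / (0.85 f'_c b) = 1859200/(0.85 × 34 × 390) = 164.95 mm.
c = a/β₁ = 164.95/0.807 = 204.40 mm; ε'_s = 0.003(c − d')/c = 0.0023 ≥ f_y/E_s = 0.0021, so compression steel does yield.
M_n = (A_s − A'_s) f_y (d − a/2) + A'_s f_y (d − d') = [1859200 × (705 − 82.475) + 527050 × (705 − 47)] × 10⁻⁶ = 1157.40 + 346.80 = 1504.20 kN·m.

M_n ≈ 1500 kN·m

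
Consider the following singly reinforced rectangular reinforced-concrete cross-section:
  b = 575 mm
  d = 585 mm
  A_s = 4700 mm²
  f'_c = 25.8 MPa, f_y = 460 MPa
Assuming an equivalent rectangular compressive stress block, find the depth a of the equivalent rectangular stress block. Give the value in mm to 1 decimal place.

T = A_s f_y = 4700 × 460 = 2162000 N = 2162 kN.
Setting C = 0.85 f'_c a b equal to T: a = 2162000/(0.85 × 25.8 × 575) = 171.5 mm.

a ≈ 171.5 mm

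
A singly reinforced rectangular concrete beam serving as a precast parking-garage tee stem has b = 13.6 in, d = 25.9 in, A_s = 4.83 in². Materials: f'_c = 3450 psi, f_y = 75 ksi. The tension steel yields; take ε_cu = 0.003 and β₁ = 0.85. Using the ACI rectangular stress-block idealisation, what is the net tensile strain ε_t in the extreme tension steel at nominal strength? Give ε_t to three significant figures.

ε_t ≈ 0.00427

a = A_s f_y/(0.85 f'_c b) = 9.083 in.
β₁ = 0.85, so c = a/β₁ = 9.083/0.85 = 10.686 in.
From the linear strain diagram with ε_cu = 0.003: ε_t = 0.003 (d − c)/c = 0.003 × (25.9 − 10.686)/10.686 = 0.00427.
ε_t is between 0.004 and 0.005 — transition zone.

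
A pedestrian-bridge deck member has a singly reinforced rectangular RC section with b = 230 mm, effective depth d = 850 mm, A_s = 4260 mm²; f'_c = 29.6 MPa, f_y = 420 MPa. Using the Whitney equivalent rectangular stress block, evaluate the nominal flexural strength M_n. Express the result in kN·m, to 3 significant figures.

M_n ≈ 1240 kN·m

T = A_s f_y = 4260 × 420 = 1789200 N = 1789.2 kN.
From C = T: a = T/(0.85 f'_c b) = 1789200/(0.85 × 29.6 × 230) = 309.19 mm.
M_n = T(d − a/2) = 1789.2 kN × (850 − 154.595) mm = 1244.22 kN·m.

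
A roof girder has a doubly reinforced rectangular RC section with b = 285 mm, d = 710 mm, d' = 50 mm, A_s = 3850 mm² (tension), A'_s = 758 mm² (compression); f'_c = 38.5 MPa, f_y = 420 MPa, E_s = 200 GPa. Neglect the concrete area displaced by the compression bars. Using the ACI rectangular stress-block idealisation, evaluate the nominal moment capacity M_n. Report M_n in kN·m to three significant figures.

Assume both tension and compression steel yield.
Net tension couple steel: A_s − A'_s = 3092 mm².
a = (A_s − A'_s) f_y / (0.85 f'_c b) = 1298640/(0.85 × 38.5 × 285) = 139.24 mm.
c = a/β₁ = 139.24/0.775 = 179.66 mm; ε'_s = 0.003(c − d')/c = 0.0022 ≥ f_y/E_s = 0.0021, so compression steel does yield.
M_n = (A_s − A'_s) f_y (d − a/2) + A'_s f_y (d − d') = [1298640 × (710 − 69.62) + 318360 × (710 − 50)] × 10⁻⁶ = 831.62 + 210.12 = 1041.74 kN·m.

M_n ≈ 1040 kN·m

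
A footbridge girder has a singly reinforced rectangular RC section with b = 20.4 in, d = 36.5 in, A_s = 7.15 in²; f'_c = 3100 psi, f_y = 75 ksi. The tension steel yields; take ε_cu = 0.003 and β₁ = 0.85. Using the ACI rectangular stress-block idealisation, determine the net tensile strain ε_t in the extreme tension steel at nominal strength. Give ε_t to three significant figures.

ε_t ≈ 0.00633

a = A_s f_y/(0.85 f'_c b) = 9.976 in.
β₁ = 0.85, so c = a/β₁ = 9.976/0.85 = 11.736 in.
From the linear strain diagram with ε_cu = 0.003: ε_t = 0.003 (d − c)/c = 0.003 × (36.5 − 11.736)/11.736 = 0.00633.
Since ε_t ≥ 0.005, the section is tension-controlled.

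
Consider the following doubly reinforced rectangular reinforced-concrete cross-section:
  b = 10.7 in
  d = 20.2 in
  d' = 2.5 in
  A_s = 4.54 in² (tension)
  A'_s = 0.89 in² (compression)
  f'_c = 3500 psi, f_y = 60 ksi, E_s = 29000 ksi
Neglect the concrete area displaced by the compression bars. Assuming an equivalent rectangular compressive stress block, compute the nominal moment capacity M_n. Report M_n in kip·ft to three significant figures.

Assume both steels yield.
a = (A_s − A'_s) f_y/(0.85 f'_c b) = (4.54 − 0.89) × 60/(0.85 × 3.5 × 10.7) = 6.880 in.
c = a/β₁ = 6.880/0.85 = 8.094 in; ε'_s = 0.003(c − d')/c = 0.0021 ≥ ε_y = 0.0021, so the compression steel yields.
M_n = (A_s − A'_s) f_y (d − a/2) + A'_s f_y (d − d') = 219 × (20.2 − 3.44) + 53.4 × (20.2 − 2.5) = 3670.4 + 945.2 = 4615.6 kip·in = 4615.6/12 = 384.63 kip·ft.

M_n ≈ 385 kip·ft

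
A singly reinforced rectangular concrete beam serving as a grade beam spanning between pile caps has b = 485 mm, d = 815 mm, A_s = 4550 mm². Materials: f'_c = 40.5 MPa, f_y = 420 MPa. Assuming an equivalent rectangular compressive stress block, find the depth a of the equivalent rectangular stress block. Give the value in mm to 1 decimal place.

a ≈ 114.5 mm

T = A_s f_y = 4550 × 420 = 1911000 N = 1911 kN.
Setting C = 0.85 f'_c a b equal to T: a = 1911000/(0.85 × 40.5 × 485) = 114.5 mm.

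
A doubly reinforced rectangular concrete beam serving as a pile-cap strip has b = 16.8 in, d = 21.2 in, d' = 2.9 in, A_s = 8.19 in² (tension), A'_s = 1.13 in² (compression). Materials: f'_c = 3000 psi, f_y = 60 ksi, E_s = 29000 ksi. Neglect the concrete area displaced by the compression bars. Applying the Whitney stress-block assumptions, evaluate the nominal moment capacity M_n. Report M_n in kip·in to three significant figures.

Assume both steels yield.
a = (A_s − A'_s) f_y/(0.85 f'_c b) = (8.19 − 1.13) × 60/(0.85 × 3 × 16.8) = 9.888 in.
c = a/β₁ = 9.888/0.85 = 11.633 in; ε'_s = 0.003(c − d')/c = 0.0023 ≥ ε_y = 0.0021, so the compression steel yields.
M_n = (A_s − A'_s) f_y (d − a/2) + A'_s f_y (d − d') = 423.6 × (21.2 − 4.944) + 67.8 × (21.2 − 2.9) = 6886.0 + 1240.7 = 8126.7 kip·in.

M_n ≈ 8130 kip·in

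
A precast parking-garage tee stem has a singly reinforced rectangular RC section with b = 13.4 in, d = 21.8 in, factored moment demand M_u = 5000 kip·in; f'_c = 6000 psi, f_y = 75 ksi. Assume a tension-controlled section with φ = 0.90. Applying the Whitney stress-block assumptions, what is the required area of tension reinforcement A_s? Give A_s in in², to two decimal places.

M_n = M_u/φ = 5000/0.90 = 5555.56 kip·in.
From M_n = 0.85 f'_c a b (d − a/2):
a = d − √(d² − 2M_n/(0.85 f'_c b)) = 21.8 − √(21.8² − 2 × 5555.56/(0.85 × 6 × 13.4)) = 4.118 in.
A_s = 0.85 f'_c a b / f_y = 0.85 × 6 × 4.118 × 13.4 / 75 = 3.752 in².

A_s ≈ 3.75 in²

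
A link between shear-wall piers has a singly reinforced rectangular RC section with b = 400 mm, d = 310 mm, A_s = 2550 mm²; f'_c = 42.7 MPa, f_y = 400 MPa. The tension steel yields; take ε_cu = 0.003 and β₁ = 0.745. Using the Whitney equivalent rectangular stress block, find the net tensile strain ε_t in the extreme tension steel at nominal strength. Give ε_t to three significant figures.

a = A_s f_y/(0.85 f'_c b) = 70.26 mm.
β₁ = 0.745, so c = a/β₁ = 70.26/0.745 = 94.31 mm.
From the linear strain diagram with ε_cu = 0.003: ε_t = 0.003 (d − c)/c = 0.003 × (310 − 94.31)/94.31 = 0.00686.
Since ε_t ≥ 0.005, the section is tension-controlled.

ε_t ≈ 0.00686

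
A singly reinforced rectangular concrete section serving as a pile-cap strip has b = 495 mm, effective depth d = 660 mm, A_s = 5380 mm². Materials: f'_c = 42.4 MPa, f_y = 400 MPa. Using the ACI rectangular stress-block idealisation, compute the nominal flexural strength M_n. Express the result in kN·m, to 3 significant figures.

T = A_s f_y = 5380 × 400 = 2152000 N = 2152 kN.
From C = T: a = T/(0.85 f'_c b) = 2152000/(0.85 × 42.4 × 495) = 120.63 mm.
M_n = T(d − a/2) = 2152 kN × (660 − 60.315) mm = 1290.52 kN·m.

M_n ≈ 1290 kN·m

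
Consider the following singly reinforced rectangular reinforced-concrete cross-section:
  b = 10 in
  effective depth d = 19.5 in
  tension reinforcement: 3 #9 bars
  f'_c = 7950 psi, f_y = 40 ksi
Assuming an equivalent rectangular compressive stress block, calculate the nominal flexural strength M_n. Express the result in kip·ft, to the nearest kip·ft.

A_s = 3 × 1 = 3 in².
T = A_s f_y = 3 × 40 = 120 kips.
a = T/(0.85 f'_c b) = 120/(0.85 × 7.95 × 10) = 1.776 in.
M_n = T(d − a/2) = 120 × (19.5 − 0.888) = 2233.4 kip·in = 2233.4/12 = 186.12 kip·ft.

M_n ≈ 186 kip·ft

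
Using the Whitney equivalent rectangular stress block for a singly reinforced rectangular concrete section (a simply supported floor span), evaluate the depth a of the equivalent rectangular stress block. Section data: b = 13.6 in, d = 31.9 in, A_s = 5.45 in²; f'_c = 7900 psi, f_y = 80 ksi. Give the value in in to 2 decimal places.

a ≈ 4.77 in

T = A_s f_y = 5.45 × 80 = 436 kips.
a = T/(0.85 f'_c b) = 436/(0.85 × 7.9 × 13.6) = 4.77 in.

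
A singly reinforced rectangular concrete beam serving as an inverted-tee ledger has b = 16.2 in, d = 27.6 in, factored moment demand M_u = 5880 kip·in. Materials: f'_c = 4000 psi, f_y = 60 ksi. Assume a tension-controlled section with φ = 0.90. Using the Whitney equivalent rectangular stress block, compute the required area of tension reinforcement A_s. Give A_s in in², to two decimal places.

M_n = M_u/φ = 5880/0.90 = 6533.33 kip·in.
From M_n = 0.85 f'_c a b (d − a/2):
a = d − √(d² − 2M_n/(0.85 f'_c b)) = 27.6 − √(27.6² − 2 × 6533.33/(0.85 × 4 × 16.2)) = 4.697 in.
A_s = 0.85 f'_c a b / f_y = 0.85 × 4 × 4.697 × 16.2 / 60 = 4.312 in².

A_s ≈ 4.31 in²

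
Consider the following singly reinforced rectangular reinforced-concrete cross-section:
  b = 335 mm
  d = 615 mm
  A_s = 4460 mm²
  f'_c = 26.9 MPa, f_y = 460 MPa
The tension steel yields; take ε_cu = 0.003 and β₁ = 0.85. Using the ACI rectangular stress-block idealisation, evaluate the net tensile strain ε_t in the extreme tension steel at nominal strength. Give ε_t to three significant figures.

a = A_s f_y/(0.85 f'_c b) = 267.84 mm.
β₁ = 0.85, so c = a/β₁ = 267.84/0.85 = 315.11 mm.
From the linear strain diagram with ε_cu = 0.003: ε_t = 0.003 (d − c)/c = 0.003 × (615 − 315.11)/315.11 = 0.00286.
ε_t < 0.004 — the section is over-reinforced for flexure under ACI limits.

ε_t ≈ 0.00286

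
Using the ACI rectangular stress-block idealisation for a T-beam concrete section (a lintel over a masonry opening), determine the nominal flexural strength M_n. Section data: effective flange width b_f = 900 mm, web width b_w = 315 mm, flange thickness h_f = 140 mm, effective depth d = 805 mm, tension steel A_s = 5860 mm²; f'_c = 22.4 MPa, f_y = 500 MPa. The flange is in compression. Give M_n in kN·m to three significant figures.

M_n ≈ 2090 kN·m

Tension: T = A_s f_y = 5860 × 500 = 2930000 N.
Try a within the flange: a = T/(0.85 f'_c b_f) = 2930000/(0.85 × 22.4 × 900) = 170.99 mm.
a = 170.99 > h_f = 140 mm: the block extends into the web. Split into flange-overhang and web parts.
C_f = 0.85 f'_c (b_f − b_w) h_f = 0.85 × 22.4 × (900 − 315) × 140 = 1559376 N.
Remaining web compression depth: a_w = (T − C_f)/(0.85 f'_c b_w) = (2930000 − 1559376)/(0.85 × 22.4 × 315) = 228.53 mm.
M_n = C_f(d − h_f/2) + (T − C_f)(d − a_w/2) = 1559376 × (805 − 70) + 1370624 × (805 − 114.265) = 1146.14 + 946.74 = 2092.88 × 10⁶ N·mm.
M_n = 2092.88 kN·m.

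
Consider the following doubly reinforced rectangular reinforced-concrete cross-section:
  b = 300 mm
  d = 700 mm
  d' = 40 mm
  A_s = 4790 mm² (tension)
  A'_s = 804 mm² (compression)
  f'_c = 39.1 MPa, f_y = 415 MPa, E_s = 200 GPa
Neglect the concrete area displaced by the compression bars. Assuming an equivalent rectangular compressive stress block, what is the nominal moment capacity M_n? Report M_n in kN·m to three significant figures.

M_n ≈ 1240 kN·m

Assume both tension and compression steel yield.
Net tension couple steel: A_s − A'_s = 3986 mm².
a = (A_s − A'_s) f_y / (0.85 f'_c b) = 1654190/(0.85 × 39.1 × 300) = 165.91 mm.
c = a/β₁ = 165.91/0.771 = 215.19 mm; ε'_s = 0.003(c − d')/c = 0.0024 ≥ f_y/E_s = 0.0021, so compression steel does yield.
M_n = (A_s − A'_s) f_y (d − a/2) + A'_s f_y (d − d') = [1654190 × (700 − 82.955) + 333660 × (700 − 40)] × 10⁻⁶ = 1020.71 + 220.22 = 1240.93 kN·m.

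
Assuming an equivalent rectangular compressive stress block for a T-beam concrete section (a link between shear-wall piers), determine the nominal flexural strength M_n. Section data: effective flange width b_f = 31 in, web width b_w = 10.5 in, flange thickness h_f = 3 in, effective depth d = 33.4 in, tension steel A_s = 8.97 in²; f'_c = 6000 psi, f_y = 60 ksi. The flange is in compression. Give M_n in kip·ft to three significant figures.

Tension: T = A_s f_y = 8.97 × 60 = 538.2 kips.
Try a within the flange: a = T/(0.85 f'_c b_f) = 538.2/(0.85 × 6 × 31) = 3.404 in.
a = 3.404 > h_f = 3 in: the block extends into the web. Split into flange-overhang and web parts.
C_f = 0.85 f'_c (b_f − b_w) h_f = 0.85 × 6 × (31 − 10.5) × 3 = 313.7 kips.
Remaining web compression depth: a_w = (T − C_f)/(0.85 f'_c b_w) = (538.2 − 313.7)/(0.85 × 6 × 10.5) = 4.192 in.
M_n = C_f(d − h_f/2) + (T − C_f)(d − a_w/2) = 313.7 × (33.4 − 1.5) + 224.5 × (33.4 − 2.096) = 10007.0 + 7027.7 = 17034.7 kip·in.
M_n = 17034.7/12 = 1419.56 kip·ft.

M_n ≈ 1420 kip·ft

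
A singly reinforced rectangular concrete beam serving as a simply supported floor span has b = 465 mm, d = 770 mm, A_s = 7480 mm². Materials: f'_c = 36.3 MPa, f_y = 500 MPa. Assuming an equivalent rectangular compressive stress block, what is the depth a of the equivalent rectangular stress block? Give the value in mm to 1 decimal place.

T = A_s f_y = 7480 × 500 = 3740000 N = 3740 kN.
Setting C = 0.85 f'_c a b equal to T: a = 3740000/(0.85 × 36.3 × 465) = 260.7 mm.

a ≈ 260.7 mm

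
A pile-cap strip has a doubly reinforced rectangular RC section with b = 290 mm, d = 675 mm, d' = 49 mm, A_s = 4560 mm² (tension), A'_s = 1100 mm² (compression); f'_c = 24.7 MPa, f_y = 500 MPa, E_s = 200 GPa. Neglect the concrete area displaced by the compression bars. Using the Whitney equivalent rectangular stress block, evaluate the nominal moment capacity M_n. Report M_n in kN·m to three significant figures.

M_n ≈ 1270 kN·m

Assume both tension and compression steel yield.
Net tension couple steel: A_s − A'_s = 3460 mm².
a = (A_s − A'_s) f_y / (0.85 f'_c b) = 1730000/(0.85 × 24.7 × 290) = 284.14 mm.
c = a/β₁ = 284.14/0.85 = 334.28 mm; ε'_s = 0.003(c − d')/c = 0.0026 ≥ f_y/E_s = 0.0025, so compression steel does yield.
M_n = (A_s − A'_s) f_y (d − a/2) + A'_s f_y (d − d') = [1730000 × (675 − 142.07) + 550000 × (675 − 49)] × 10⁻⁶ = 921.97 + 344.30 = 1266.27 kN·m.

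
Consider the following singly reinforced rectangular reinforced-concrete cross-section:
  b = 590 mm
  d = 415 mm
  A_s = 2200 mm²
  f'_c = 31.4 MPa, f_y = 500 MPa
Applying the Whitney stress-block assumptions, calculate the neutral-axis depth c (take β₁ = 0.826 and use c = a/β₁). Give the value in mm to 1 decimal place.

c ≈ 84.6 mm

T = A_s f_y = 2200 × 500 = 1100000 N = 1100 kN.
Setting C = 0.85 f'_c a b equal to T: a = 1100000/(0.85 × 31.4 × 590) = 69.854 mm.
With β₁ = 0.826, c = a/β₁ = 69.854/0.826 = 84.6 mm.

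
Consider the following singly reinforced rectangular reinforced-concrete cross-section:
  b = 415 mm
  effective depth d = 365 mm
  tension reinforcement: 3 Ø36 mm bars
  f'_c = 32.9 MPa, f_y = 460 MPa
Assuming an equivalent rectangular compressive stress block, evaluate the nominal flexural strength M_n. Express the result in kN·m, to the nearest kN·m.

M_n ≈ 428 kN·m

A_s = 3 × 1018 = 3054 mm².
T = A_s f_y = 3054 × 460 = 1404840 N = 1404.84 kN.
From C = T: a = T/(0.85 f'_c b) = 1404840/(0.85 × 32.9 × 415) = 121.05 mm.
M_n = T(d − a/2) = 1404.84 kN × (365 − 60.525) mm = 427.74 kN·m.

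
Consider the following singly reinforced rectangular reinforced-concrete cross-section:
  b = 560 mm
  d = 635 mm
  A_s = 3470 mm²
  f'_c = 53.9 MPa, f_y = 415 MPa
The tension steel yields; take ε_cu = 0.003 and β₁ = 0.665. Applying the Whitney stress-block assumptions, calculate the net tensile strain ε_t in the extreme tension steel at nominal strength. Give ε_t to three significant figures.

ε_t ≈ 0.0196

a = A_s f_y/(0.85 f'_c b) = 56.13 mm.
β₁ = 0.665, so c = a/β₁ = 56.13/0.665 = 84.41 mm.
From the linear strain diagram with ε_cu = 0.003: ε_t = 0.003 (d − c)/c = 0.003 × (635 − 84.41)/84.41 = 0.0196.
Since ε_t ≥ 0.005, the section is tension-controlled.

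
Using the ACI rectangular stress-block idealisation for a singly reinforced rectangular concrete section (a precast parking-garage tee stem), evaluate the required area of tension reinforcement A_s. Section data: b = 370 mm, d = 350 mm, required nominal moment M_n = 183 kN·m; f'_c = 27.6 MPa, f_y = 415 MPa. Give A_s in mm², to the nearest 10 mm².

With M_n = 0.85 f'_c a b (d − a/2), solve the quadratic for a:
a = d − √(d² − 2M_n/(0.85 f'_c b)) = 350 − √(350² − 2 × 183×10⁶/(0.85 × 27.6 × 370)) = 66.57 mm.
A_s = 0.85 f'_c a b / f_y = 0.85 × 27.6 × 66.57 × 370 / 415 = 1392.4 mm².

A_s ≈ 1390 mm²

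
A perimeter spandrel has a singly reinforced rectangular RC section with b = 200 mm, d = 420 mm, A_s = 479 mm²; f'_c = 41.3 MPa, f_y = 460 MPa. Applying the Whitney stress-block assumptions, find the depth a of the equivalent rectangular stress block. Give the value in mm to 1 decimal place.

T = A_s f_y = 479 × 460 = 220340 N = 220.34 kN.
Setting C = 0.85 f'_c a b equal to T: a = 220340/(0.85 × 41.3 × 200) = 31.4 mm.

a ≈ 31.4 mm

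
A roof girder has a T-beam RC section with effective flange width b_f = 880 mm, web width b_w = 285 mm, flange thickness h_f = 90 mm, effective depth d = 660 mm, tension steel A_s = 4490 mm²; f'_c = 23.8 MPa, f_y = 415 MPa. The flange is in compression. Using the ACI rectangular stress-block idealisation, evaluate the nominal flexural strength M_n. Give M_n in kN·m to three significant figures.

Tension: T = A_s f_y = 4490 × 415 = 1863350 N.
Try a within the flange: a = T/(0.85 f'_c b_f) = 1863350/(0.85 × 23.8 × 880) = 104.67 mm.
a = 104.67 > h_f = 90 mm: the block extends into the web. Split into flange-overhang and web parts.
C_f = 0.85 f'_c (b_f − b_w) h_f = 0.85 × 23.8 × (880 − 285) × 90 = 1083317 N.
Remaining web compression depth: a_w = (T − C_f)/(0.85 f'_c b_w) = (1863350 − 1083317)/(0.85 × 23.8 × 285) = 135.29 mm.
M_n = C_f(d − h_f/2) + (T − C_f)(d − a_w/2) = 1083317 × (660 − 45) + 780033 × (660 − 67.645) = 666.24 + 462.06 = 1128.30 × 10⁶ N·mm.
M_n = 1128.30 kN·m.

M_n ≈ 1130 kN·m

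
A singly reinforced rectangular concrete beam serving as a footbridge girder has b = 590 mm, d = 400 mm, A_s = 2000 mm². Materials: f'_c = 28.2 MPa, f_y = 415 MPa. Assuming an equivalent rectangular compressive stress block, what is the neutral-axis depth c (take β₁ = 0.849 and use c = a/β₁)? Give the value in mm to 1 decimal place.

c ≈ 69.1 mm

T = A_s f_y = 2000 × 415 = 830000 N = 830 kN.
Setting C = 0.85 f'_c a b equal to T: a = 830000/(0.85 × 28.2 × 590) = 58.689 mm.
With β₁ = 0.849, c = a/β₁ = 58.689/0.849 = 69.1 mm.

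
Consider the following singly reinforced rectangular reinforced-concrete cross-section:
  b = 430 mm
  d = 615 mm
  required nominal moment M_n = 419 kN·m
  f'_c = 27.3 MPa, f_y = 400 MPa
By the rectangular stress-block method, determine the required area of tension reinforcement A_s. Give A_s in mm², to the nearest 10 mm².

With M_n = 0.85 f'_c a b (d − a/2), solve the quadratic for a:
a = d − √(d² − 2M_n/(0.85 f'_c b)) = 615 − √(615² − 2 × 419×10⁶/(0.85 × 27.3 × 430)) = 72.56 mm.
A_s = 0.85 f'_c a b / f_y = 0.85 × 27.3 × 72.56 × 430 / 400 = 1810.0 mm².

A_s ≈ 1810 mm²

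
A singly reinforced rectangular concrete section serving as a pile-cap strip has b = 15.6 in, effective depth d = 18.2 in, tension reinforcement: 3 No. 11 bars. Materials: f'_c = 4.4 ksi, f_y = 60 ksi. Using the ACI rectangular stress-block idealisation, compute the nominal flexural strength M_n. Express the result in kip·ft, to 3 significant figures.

M_n ≈ 370 kip·ft

A_s = 3 × 1.56 = 4.68 in².
T = A_s f_y = 4.68 × 60 = 280.8 kips.
a = T/(0.85 f'_c b) = 280.8/(0.85 × 4.4 × 15.6) = 4.813 in.
M_n = T(d − a/2) = 280.8 × (18.2 − 2.4065) = 4434.8 kip·in = 4434.8/12 = 369.57 kip·ft.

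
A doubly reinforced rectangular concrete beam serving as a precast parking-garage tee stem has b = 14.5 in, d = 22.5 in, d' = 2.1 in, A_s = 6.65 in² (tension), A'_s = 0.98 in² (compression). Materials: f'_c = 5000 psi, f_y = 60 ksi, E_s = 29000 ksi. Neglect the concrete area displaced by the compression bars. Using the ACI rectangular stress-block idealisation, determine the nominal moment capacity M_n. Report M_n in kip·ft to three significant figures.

Assume both steels yield.
a = (A_s − A'_s) f_y/(0.85 f'_c b) = (6.65 − 0.98) × 60/(0.85 × 5 × 14.5) = 5.520 in.
c = a/β₁ = 5.520/0.8 = 6.900 in; ε'_s = 0.003(c − d')/c = 0.0021 ≥ ε_y = 0.0021, so the compression steel yields.
M_n = (A_s − A'_s) f_y (d − a/2) + A'_s f_y (d − d') = 340.2 × (22.5 − 2.76) + 58.8 × (22.5 − 2.1) = 6715.5 + 1199.5 = 7915.0 kip·in = 7915.0/12 = 659.58 kip·ft.

M_n ≈ 660 kip·ft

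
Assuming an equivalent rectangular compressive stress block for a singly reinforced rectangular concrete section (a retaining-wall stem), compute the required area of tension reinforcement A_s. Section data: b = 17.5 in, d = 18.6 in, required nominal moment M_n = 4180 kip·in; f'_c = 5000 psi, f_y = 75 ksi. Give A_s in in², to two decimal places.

A_s ≈ 3.29 in²

From M_n = 0.85 f'_c a b (d − a/2):
a = d − √(d² − 2M_n/(0.85 f'_c b)) = 18.6 − √(18.6² − 2 × 4180/(0.85 × 5 × 17.5)) = 3.317 in.
A_s = 0.85 f'_c a b / f_y = 0.85 × 5 × 3.317 × 17.5 / 75 = 3.289 in².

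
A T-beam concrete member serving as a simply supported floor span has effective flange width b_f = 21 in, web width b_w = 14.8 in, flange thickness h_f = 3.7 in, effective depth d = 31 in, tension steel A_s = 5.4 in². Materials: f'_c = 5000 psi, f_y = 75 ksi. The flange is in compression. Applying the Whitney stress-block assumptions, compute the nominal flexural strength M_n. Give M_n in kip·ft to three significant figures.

Tension: T = A_s f_y = 5.4 × 75 = 405 kips.
Try a within the flange: a = T/(0.85 f'_c b_f) = 405/(0.85 × 5 × 21) = 4.538 in.
a = 4.538 > h_f = 3.7 in: the block extends into the web. Split into flange-overhang and web parts.
C_f = 0.85 f'_c (b_f − b_w) h_f = 0.85 × 5 × (21 − 14.8) × 3.7 = 97.5 kips.
Remaining web compression depth: a_w = (T − C_f)/(0.85 f'_c b_w) = (405 − 97.5)/(0.85 × 5 × 14.8) = 4.889 in.
M_n = C_f(d − h_f/2) + (T − C_f)(d − a_w/2) = 97.5 × (31 − 1.85) + 307.5 × (31 − 2.4445) = 2842.1 + 8780.8 = 11622.9 kip·in.
M_n = 11622.9/12 = 968.58 kip·ft.

M_n ≈ 969 kip·ft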